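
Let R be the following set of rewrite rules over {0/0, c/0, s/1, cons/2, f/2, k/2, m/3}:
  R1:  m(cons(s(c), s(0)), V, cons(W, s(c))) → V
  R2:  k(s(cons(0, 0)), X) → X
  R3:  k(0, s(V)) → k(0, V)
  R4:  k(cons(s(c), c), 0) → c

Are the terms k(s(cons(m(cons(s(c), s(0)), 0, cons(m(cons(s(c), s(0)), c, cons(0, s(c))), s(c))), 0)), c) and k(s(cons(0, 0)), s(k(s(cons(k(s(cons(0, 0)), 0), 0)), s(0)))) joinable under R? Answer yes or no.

Reduce t₁ = k(s(cons(m(cons(s(c), s(0)), 0, cons(m(cons(s(c), s(0)), c, cons(0, s(c))), s(c))), 0)), c):
1. k(s(cons(m(cons(s(c), s(0)), 0, cons(m(cons(s(c), s(0)), c, cons(0, s(c))), s(c))), 0)), c)  →  k(s(cons(0, 0)), c)   [R1 at 1.1.1]
2. k(s(cons(0, 0)), c)  →  c   [R2 at ε]

Reduce t₂ = k(s(cons(0, 0)), s(k(s(cons(k(s(cons(0, 0)), 0), 0)), s(0)))):
1. k(s(cons(0, 0)), s(k(s(cons(k(s(cons(0, 0)), 0), 0)), s(0))))  →  s(k(s(cons(k(s(cons(0, 0)), 0), 0)), s(0)))   [R2 at ε]
2. s(k(s(cons(k(s(cons(0, 0)), 0), 0)), s(0)))  →  s(k(s(cons(0, 0)), s(0)))   [R2 at 1.1.1.1]
3. s(k(s(cons(0, 0)), s(0)))  →  s(s(0))   [R2 at 1]

no — NF(t₁) = c, NF(t₂) = s(s(0))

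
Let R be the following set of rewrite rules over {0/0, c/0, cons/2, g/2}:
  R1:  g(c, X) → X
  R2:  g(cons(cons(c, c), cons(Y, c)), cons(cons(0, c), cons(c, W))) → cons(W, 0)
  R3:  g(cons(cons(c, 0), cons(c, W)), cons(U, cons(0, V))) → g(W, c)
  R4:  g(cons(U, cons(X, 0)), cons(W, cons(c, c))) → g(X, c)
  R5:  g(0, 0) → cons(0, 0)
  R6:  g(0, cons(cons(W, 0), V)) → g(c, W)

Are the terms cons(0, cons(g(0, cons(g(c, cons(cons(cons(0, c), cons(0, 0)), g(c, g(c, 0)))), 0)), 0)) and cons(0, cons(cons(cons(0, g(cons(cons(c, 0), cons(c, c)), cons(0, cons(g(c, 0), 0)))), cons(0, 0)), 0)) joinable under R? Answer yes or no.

Reduce t₁ = cons(0, cons(g(0, cons(g(c, cons(cons(cons(0, c), cons(0, 0)), g(c, g(c, 0)))), 0)), 0)):
1. cons(0, cons(g(0, cons(g(c, cons(cons(cons(0, c), cons(0, 0)), g(c, g(c, 0)))), 0)), 0))  →  cons(0, cons(g(0, cons(cons(cons(cons(0, c), cons(0, 0)), g(c, g(c, 0))), 0)), 0))   [R1 at 2.1.2.1]
2. cons(0, cons(g(0, cons(cons(cons(cons(0, c), cons(0, 0)), g(c, g(c, 0))), 0)), 0))  →  cons(0, cons(g(0, cons(cons(cons(cons(0, c), cons(0, 0)), g(c, 0)), 0)), 0))   [R1 at 2.1.2.1.2]
3. cons(0, cons(g(0, cons(cons(cons(cons(0, c), cons(0, 0)), g(c, 0)), 0)), 0))  →  cons(0, cons(g(0, cons(cons(cons(cons(0, c), cons(0, 0)), 0), 0)), 0))   [R1 at 2.1.2.1.2]
4. cons(0, cons(g(0, cons(cons(cons(cons(0, c), cons(0, 0)), 0), 0)), 0))  →  cons(0, cons(g(c, cons(cons(0, c), cons(0, 0))), 0))   [R6 at 2.1]
5. cons(0, cons(g(c, cons(cons(0, c), cons(0, 0))), 0))  →  cons(0, cons(cons(cons(0, c), cons(0, 0)), 0))   [R1 at 2.1]

Reduce t₂ = cons(0, cons(cons(cons(0, g(cons(cons(c, 0), cons(c, c)), cons(0, cons(g(c, 0), 0)))), cons(0, 0)), 0)):
1. cons(0, cons(cons(cons(0, g(cons(cons(c, 0), cons(c, c)), cons(0, cons(g(c, 0), 0)))), cons(0, 0)), 0))  →  cons(0, cons(cons(cons(0, g(cons(cons(c, 0), cons(c, c)), cons(0, cons(0, 0)))), cons(0, 0)), 0))   [R1 at 2.1.1.2.2.2.1]
2. cons(0, cons(cons(cons(0, g(cons(cons(c, 0), cons(c, c)), cons(0, cons(0, 0)))), cons(0, 0)), 0))  →  cons(0, cons(cons(cons(0, g(c, c)), cons(0, 0)), 0))   [R3 at 2.1.1.2]
3. cons(0, cons(cons(cons(0, g(c, c)), cons(0, 0)), 0))  →  cons(0, cons(cons(cons(0, c), cons(0, 0)), 0))   [R1 at 2.1.1.2]

yes — NF(t₁) = cons(0, cons(cons(cons(0, c), cons(0, 0)), 0)), NF(t₂) = cons(0, cons(cons(cons(0, c), cons(0, 0)), 0))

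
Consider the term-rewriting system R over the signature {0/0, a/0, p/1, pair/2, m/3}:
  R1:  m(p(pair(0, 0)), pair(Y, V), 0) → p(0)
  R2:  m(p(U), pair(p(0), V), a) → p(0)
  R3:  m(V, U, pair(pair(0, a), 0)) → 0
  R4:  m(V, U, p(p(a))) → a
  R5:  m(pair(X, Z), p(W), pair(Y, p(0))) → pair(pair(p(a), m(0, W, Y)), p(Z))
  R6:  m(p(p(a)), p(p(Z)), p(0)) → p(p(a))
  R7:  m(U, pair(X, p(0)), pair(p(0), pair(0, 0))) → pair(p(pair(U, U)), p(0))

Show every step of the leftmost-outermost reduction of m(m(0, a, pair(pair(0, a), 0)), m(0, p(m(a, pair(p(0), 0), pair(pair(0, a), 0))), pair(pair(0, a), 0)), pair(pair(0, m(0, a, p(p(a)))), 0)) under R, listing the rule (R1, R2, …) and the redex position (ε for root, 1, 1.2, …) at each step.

0

1. m(m(0, a, pair(pair(0, a), 0)), m(0, p(m(a, pair(p(0), 0), pair(pair(0, a), 0))), pair(pair(0, a), 0)), pair(pair(0, m(0, a, p(p(a)))), 0))  →  m(0, m(0, p(m(a, pair(p(0), 0), pair(pair(0, a), 0))), pair(pair(0, a), 0)), pair(pair(0, m(0, a, p(p(a)))), 0))   [R3 at 1]
2. m(0, m(0, p(m(a, pair(p(0), 0), pair(pair(0, a), 0))), pair(pair(0, a), 0)), pair(pair(0, m(0, a, p(p(a)))), 0))  →  m(0, 0, pair(pair(0, m(0, a, p(p(a)))), 0))   [R3 at 2]
3. m(0, 0, pair(pair(0, m(0, a, p(p(a)))), 0))  →  m(0, 0, pair(pair(0, a), 0))   [R4 at 3.1.2]
4. m(0, 0, pair(pair(0, a), 0))  →  0   [R3 at ε]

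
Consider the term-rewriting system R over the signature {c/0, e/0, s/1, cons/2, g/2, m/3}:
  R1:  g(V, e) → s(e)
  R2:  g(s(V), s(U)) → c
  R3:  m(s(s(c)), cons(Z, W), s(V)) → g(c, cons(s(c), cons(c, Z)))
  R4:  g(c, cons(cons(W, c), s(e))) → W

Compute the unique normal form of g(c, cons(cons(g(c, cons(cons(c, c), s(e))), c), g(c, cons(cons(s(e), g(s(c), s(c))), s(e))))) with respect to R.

1. g(c, cons(cons(g(c, cons(cons(c, c), s(e))), c), g(c, cons(cons(s(e), g(s(c), s(c))), s(e)))))  →  g(c, cons(cons(c, c), g(c, cons(cons(s(e), g(s(c), s(c))), s(e)))))   [R4 at 2.1.1]
2. g(c, cons(cons(c, c), g(c, cons(cons(s(e), g(s(c), s(c))), s(e)))))  →  g(c, cons(cons(c, c), g(c, cons(cons(s(e), c), s(e)))))   [R2 at 2.2.2.1.2]
3. g(c, cons(cons(c, c), g(c, cons(cons(s(e), c), s(e)))))  →  g(c, cons(cons(c, c), s(e)))   [R4 at 2.2]
4. g(c, cons(cons(c, c), s(e)))  →  c   [R4 at ε]

c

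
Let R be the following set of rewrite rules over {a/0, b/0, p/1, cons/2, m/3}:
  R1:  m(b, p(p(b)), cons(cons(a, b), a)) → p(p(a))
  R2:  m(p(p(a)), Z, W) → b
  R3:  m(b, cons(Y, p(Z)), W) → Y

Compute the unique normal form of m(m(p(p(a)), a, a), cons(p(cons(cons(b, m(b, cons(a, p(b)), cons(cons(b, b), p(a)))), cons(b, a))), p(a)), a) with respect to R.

1. m(m(p(p(a)), a, a), cons(p(cons(cons(b, m(b, cons(a, p(b)), cons(cons(b, b), p(a)))), cons(b, a))), p(a)), a)  →  m(b, cons(p(cons(cons(b, m(b, cons(a, p(b)), cons(cons(b, b), p(a)))), cons(b, a))), p(a)), a)   [R2 at 1]
2. m(b, cons(p(cons(cons(b, m(b, cons(a, p(b)), cons(cons(b, b), p(a)))), cons(b, a))), p(a)), a)  →  p(cons(cons(b, m(b, cons(a, p(b)), cons(cons(b, b), p(a)))), cons(b, a)))   [R3 at ε]
3. p(cons(cons(b, m(b, cons(a, p(b)), cons(cons(b, b), p(a)))), cons(b, a)))  →  p(cons(cons(b, a), cons(b, a)))   [R3 at 1.1.2]

p(cons(cons(b, a), cons(b, a)))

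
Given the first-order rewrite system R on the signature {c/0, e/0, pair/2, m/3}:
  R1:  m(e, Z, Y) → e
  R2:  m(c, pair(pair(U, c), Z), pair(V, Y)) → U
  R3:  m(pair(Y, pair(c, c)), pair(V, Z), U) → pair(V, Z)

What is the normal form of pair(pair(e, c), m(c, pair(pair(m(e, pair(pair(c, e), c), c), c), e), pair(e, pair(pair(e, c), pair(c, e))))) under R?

1. pair(pair(e, c), m(c, pair(pair(m(e, pair(pair(c, e), c), c), c), e), pair(e, pair(pair(e, c), pair(c, e)))))  →  pair(pair(e, c), m(e, pair(pair(c, e), c), c))   [R2 at 2]
2. pair(pair(e, c), m(e, pair(pair(c, e), c), c))  →  pair(pair(e, c), e)   [R1 at 2]

pair(pair(e, c), e)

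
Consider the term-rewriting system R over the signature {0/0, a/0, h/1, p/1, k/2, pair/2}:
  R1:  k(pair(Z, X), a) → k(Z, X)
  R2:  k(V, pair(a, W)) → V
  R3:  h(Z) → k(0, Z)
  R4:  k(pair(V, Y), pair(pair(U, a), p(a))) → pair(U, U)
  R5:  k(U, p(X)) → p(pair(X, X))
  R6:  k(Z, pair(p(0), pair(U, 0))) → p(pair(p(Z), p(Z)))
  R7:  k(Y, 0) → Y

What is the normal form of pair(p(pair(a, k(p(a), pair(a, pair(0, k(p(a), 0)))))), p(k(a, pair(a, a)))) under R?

1. pair(p(pair(a, k(p(a), pair(a, pair(0, k(p(a), 0)))))), p(k(a, pair(a, a))))  →  pair(p(pair(a, p(a))), p(k(a, pair(a, a))))   [R2 at 1.1.2]
2. pair(p(pair(a, p(a))), p(k(a, pair(a, a))))  →  pair(p(pair(a, p(a))), p(a))   [R2 at 2.1]

pair(p(pair(a, p(a))), p(a))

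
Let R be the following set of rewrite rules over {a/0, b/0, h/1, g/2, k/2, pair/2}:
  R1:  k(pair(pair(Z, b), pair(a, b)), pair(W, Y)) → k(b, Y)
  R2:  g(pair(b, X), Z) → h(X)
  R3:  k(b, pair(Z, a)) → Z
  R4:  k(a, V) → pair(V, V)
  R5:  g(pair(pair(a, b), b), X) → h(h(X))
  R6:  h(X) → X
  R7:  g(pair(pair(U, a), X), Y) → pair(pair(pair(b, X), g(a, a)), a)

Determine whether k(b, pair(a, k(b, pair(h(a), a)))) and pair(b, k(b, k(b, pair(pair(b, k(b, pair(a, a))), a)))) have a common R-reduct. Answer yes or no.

no — NF(t₁) = a, NF(t₂) = pair(b, b)

Reduce t₁ = k(b, pair(a, k(b, pair(h(a), a)))):
1. k(b, pair(a, k(b, pair(h(a), a))))  →  k(b, pair(a, h(a)))   [R3 at 2.2]
2. k(b, pair(a, h(a)))  →  k(b, pair(a, a))   [R6 at 2.2]
3. k(b, pair(a, a))  →  a   [R3 at ε]

Reduce t₂ = pair(b, k(b, k(b, pair(pair(b, k(b, pair(a, a))), a)))):
1. pair(b, k(b, k(b, pair(pair(b, k(b, pair(a, a))), a))))  →  pair(b, k(b, pair(b, k(b, pair(a, a)))))   [R3 at 2.2]
2. pair(b, k(b, pair(b, k(b, pair(a, a)))))  →  pair(b, k(b, pair(b, a)))   [R3 at 2.2.2]
3. pair(b, k(b, pair(b, a)))  →  pair(b, b)   [R3 at 2]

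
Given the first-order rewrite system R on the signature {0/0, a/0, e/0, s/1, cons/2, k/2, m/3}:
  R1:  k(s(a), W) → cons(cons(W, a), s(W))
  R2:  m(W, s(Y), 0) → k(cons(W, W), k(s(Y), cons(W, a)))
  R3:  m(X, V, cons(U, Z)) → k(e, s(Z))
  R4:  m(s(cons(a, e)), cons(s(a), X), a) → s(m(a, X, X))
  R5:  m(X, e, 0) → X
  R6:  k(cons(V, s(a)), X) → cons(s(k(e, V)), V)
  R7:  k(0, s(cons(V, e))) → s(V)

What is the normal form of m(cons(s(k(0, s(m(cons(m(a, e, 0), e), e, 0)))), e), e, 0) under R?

1. m(cons(s(k(0, s(m(cons(m(a, e, 0), e), e, 0)))), e), e, 0)  →  cons(s(k(0, s(m(cons(m(a, e, 0), e), e, 0)))), e)   [R5 at ε]
2. cons(s(k(0, s(m(cons(m(a, e, 0), e), e, 0)))), e)  →  cons(s(k(0, s(cons(m(a, e, 0), e)))), e)   [R5 at 1.1.2.1]
3. cons(s(k(0, s(cons(m(a, e, 0), e)))), e)  →  cons(s(s(m(a, e, 0))), e)   [R7 at 1.1]
4. cons(s(s(m(a, e, 0))), e)  →  cons(s(s(a)), e)   [R5 at 1.1.1]

cons(s(s(a)), e)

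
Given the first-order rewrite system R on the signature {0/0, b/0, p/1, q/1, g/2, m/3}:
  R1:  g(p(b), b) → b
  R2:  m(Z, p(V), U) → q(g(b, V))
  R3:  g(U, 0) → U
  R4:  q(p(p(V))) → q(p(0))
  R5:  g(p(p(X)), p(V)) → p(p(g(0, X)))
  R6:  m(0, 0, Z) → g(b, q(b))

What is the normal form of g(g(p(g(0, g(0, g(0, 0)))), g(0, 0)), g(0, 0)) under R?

1. g(g(p(g(0, g(0, g(0, 0)))), g(0, 0)), g(0, 0))  →  g(g(p(g(0, g(0, 0))), g(0, 0)), g(0, 0))   [R3 at 1.1.1.2.2]
2. g(g(p(g(0, g(0, 0))), g(0, 0)), g(0, 0))  →  g(g(p(g(0, 0)), g(0, 0)), g(0, 0))   [R3 at 1.1.1.2]
3. g(g(p(g(0, 0)), g(0, 0)), g(0, 0))  →  g(g(p(0), g(0, 0)), g(0, 0))   [R3 at 1.1.1]
4. g(g(p(0), g(0, 0)), g(0, 0))  →  g(g(p(0), 0), g(0, 0))   [R3 at 1.2]
5. g(g(p(0), 0), g(0, 0))  →  g(p(0), g(0, 0))   [R3 at 1]
6. g(p(0), g(0, 0))  →  g(p(0), 0)   [R3 at 2]
7. g(p(0), 0)  →  p(0)   [R3 at ε]

p(0)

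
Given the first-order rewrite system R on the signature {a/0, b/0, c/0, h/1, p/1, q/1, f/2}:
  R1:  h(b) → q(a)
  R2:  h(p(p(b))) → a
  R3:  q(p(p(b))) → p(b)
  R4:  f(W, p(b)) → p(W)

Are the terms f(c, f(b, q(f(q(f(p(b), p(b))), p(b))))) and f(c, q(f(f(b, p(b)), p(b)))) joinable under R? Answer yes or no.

yes — NF(t₁) = p(c), NF(t₂) = p(c)

Reduce t₁ = f(c, f(b, q(f(q(f(p(b), p(b))), p(b))))):
1. f(c, f(b, q(f(q(f(p(b), p(b))), p(b)))))  →  f(c, f(b, q(p(q(f(p(b), p(b)))))))   [R4 at 2.2.1]
2. f(c, f(b, q(p(q(f(p(b), p(b)))))))  →  f(c, f(b, q(p(q(p(p(b)))))))   [R4 at 2.2.1.1.1]
3. f(c, f(b, q(p(q(p(p(b)))))))  →  f(c, f(b, q(p(p(b)))))   [R3 at 2.2.1.1]
4. f(c, f(b, q(p(p(b)))))  →  f(c, f(b, p(b)))   [R3 at 2.2]
5. f(c, f(b, p(b)))  →  f(c, p(b))   [R4 at 2]
6. f(c, p(b))  →  p(c)   [R4 at ε]

Reduce t₂ = f(c, q(f(f(b, p(b)), p(b)))):
1. f(c, q(f(f(b, p(b)), p(b))))  →  f(c, q(p(f(b, p(b)))))   [R4 at 2.1]
2. f(c, q(p(f(b, p(b)))))  →  f(c, q(p(p(b))))   [R4 at 2.1.1]
3. f(c, q(p(p(b))))  →  f(c, p(b))   [R3 at 2]
4. f(c, p(b))  →  p(c)   [R4 at ε]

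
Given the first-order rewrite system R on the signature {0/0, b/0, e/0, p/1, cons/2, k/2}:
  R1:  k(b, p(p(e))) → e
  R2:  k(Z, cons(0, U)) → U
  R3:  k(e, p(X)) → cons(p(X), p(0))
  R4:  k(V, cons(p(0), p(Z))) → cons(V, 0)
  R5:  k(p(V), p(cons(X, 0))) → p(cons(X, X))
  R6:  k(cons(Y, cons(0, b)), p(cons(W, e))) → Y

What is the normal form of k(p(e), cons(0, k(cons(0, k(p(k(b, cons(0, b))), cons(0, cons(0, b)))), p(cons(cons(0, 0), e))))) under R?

0

1. k(p(e), cons(0, k(cons(0, k(p(k(b, cons(0, b))), cons(0, cons(0, b)))), p(cons(cons(0, 0), e)))))  →  k(cons(0, k(p(k(b, cons(0, b))), cons(0, cons(0, b)))), p(cons(cons(0, 0), e)))   [R2 at ε]
2. k(cons(0, k(p(k(b, cons(0, b))), cons(0, cons(0, b)))), p(cons(cons(0, 0), e)))  →  k(cons(0, cons(0, b)), p(cons(cons(0, 0), e)))   [R2 at 1.2]
3. k(cons(0, cons(0, b)), p(cons(cons(0, 0), e)))  →  0   [R6 at ε]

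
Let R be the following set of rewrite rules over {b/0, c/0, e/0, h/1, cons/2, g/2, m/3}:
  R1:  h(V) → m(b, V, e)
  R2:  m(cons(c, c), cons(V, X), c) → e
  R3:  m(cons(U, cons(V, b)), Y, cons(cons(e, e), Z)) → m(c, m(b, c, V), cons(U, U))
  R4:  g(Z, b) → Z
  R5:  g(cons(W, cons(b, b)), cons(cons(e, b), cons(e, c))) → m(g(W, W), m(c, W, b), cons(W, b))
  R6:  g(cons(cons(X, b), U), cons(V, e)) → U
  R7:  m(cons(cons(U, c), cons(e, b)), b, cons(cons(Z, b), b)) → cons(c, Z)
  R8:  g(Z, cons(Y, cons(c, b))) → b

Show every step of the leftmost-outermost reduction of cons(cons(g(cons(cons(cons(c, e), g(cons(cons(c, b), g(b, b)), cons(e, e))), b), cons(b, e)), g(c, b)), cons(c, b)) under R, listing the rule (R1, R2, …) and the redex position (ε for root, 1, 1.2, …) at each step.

1. cons(cons(g(cons(cons(cons(c, e), g(cons(cons(c, b), g(b, b)), cons(e, e))), b), cons(b, e)), g(c, b)), cons(c, b))  →  cons(cons(g(cons(cons(cons(c, e), g(b, b)), b), cons(b, e)), g(c, b)), cons(c, b))   [R6 at 1.1.1.1.2]
2. cons(cons(g(cons(cons(cons(c, e), g(b, b)), b), cons(b, e)), g(c, b)), cons(c, b))  →  cons(cons(g(cons(cons(cons(c, e), b), b), cons(b, e)), g(c, b)), cons(c, b))   [R4 at 1.1.1.1.2]
3. cons(cons(g(cons(cons(cons(c, e), b), b), cons(b, e)), g(c, b)), cons(c, b))  →  cons(cons(b, g(c, b)), cons(c, b))   [R6 at 1.1]
4. cons(cons(b, g(c, b)), cons(c, b))  →  cons(cons(b, c), cons(c, b))   [R4 at 1.2]

cons(cons(b, c), cons(c, b))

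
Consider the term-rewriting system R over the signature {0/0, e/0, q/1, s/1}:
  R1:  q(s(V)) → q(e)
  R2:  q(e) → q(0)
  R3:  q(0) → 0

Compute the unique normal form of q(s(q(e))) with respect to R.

1. q(s(q(e)))  →  q(e)   [R1 at ε]
2. q(e)  →  q(0)   [R2 at ε]
3. q(0)  →  0   [R3 at ε]

0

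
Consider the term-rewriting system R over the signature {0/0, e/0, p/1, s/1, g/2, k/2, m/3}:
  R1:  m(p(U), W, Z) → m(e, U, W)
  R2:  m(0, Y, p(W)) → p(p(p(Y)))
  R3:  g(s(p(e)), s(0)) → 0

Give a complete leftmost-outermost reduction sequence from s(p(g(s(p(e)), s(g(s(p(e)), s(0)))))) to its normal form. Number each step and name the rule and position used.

1. s(p(g(s(p(e)), s(g(s(p(e)), s(0))))))  →  s(p(g(s(p(e)), s(0))))   [R3 at 1.1.2.1]
2. s(p(g(s(p(e)), s(0))))  →  s(p(0))   [R3 at 1.1]

s(p(0))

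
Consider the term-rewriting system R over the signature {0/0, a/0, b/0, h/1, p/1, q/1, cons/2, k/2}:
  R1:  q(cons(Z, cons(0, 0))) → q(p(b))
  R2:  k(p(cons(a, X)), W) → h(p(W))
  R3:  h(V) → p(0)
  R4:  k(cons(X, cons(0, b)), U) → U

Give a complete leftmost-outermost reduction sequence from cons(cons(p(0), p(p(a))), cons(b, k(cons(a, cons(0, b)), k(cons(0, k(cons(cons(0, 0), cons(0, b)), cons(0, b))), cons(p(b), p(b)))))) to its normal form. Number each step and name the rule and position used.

1. cons(cons(p(0), p(p(a))), cons(b, k(cons(a, cons(0, b)), k(cons(0, k(cons(cons(0, 0), cons(0, b)), cons(0, b))), cons(p(b), p(b))))))  →  cons(cons(p(0), p(p(a))), cons(b, k(cons(0, k(cons(cons(0, 0), cons(0, b)), cons(0, b))), cons(p(b), p(b)))))   [R4 at 2.2]
2. cons(cons(p(0), p(p(a))), cons(b, k(cons(0, k(cons(cons(0, 0), cons(0, b)), cons(0, b))), cons(p(b), p(b)))))  →  cons(cons(p(0), p(p(a))), cons(b, k(cons(0, cons(0, b)), cons(p(b), p(b)))))   [R4 at 2.2.1.2]
3. cons(cons(p(0), p(p(a))), cons(b, k(cons(0, cons(0, b)), cons(p(b), p(b)))))  →  cons(cons(p(0), p(p(a))), cons(b, cons(p(b), p(b))))   [R4 at 2.2]

cons(cons(p(0), p(p(a))), cons(b, cons(p(b), p(b))))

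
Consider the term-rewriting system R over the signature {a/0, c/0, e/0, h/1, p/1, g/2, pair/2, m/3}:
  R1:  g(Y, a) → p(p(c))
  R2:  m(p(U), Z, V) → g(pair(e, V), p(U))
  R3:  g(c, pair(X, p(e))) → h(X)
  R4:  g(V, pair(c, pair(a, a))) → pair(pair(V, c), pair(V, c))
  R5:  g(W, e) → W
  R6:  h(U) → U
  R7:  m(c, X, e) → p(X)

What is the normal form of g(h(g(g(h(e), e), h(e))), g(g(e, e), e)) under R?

e

1. g(h(g(g(h(e), e), h(e))), g(g(e, e), e))  →  g(g(g(h(e), e), h(e)), g(g(e, e), e))   [R6 at 1]
2. g(g(g(h(e), e), h(e)), g(g(e, e), e))  →  g(g(h(e), h(e)), g(g(e, e), e))   [R5 at 1.1]
3. g(g(h(e), h(e)), g(g(e, e), e))  →  g(g(e, h(e)), g(g(e, e), e))   [R6 at 1.1]
4. g(g(e, h(e)), g(g(e, e), e))  →  g(g(e, e), g(g(e, e), e))   [R6 at 1.2]
5. g(g(e, e), g(g(e, e), e))  →  g(e, g(g(e, e), e))   [R5 at 1]
6. g(e, g(g(e, e), e))  →  g(e, g(e, e))   [R5 at 2]
7. g(e, g(e, e))  →  g(e, e)   [R5 at 2]
8. g(e, e)  →  e   [R5 at ε]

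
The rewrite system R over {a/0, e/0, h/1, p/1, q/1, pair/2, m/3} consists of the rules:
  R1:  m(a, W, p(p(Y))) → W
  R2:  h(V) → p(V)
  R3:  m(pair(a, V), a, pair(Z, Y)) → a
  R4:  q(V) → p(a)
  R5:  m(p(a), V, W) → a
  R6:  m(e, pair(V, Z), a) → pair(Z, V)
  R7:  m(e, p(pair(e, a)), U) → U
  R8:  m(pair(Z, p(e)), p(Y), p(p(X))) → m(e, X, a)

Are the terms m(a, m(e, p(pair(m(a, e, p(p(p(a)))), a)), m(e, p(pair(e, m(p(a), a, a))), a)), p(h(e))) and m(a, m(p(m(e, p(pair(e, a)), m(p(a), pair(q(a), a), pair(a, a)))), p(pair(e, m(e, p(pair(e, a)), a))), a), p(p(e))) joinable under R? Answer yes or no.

Reduce t₁ = m(a, m(e, p(pair(m(a, e, p(p(p(a)))), a)), m(e, p(pair(e, m(p(a), a, a))), a)), p(h(e))):
1. m(a, m(e, p(pair(m(a, e, p(p(p(a)))), a)), m(e, p(pair(e, m(p(a), a, a))), a)), p(h(e)))  →  m(a, m(e, p(pair(e, a)), m(e, p(pair(e, m(p(a), a, a))), a)), p(h(e)))   [R1 at 2.2.1.1]
2. m(a, m(e, p(pair(e, a)), m(e, p(pair(e, m(p(a), a, a))), a)), p(h(e)))  →  m(a, m(e, p(pair(e, m(p(a), a, a))), a), p(h(e)))   [R7 at 2]
3. m(a, m(e, p(pair(e, m(p(a), a, a))), a), p(h(e)))  →  m(a, m(e, p(pair(e, a)), a), p(h(e)))   [R5 at 2.2.1.2]
4. m(a, m(e, p(pair(e, a)), a), p(h(e)))  →  m(a, a, p(h(e)))   [R7 at 2]
5. m(a, a, p(h(e)))  →  m(a, a, p(p(e)))   [R2 at 3.1]
6. m(a, a, p(p(e)))  →  a   [R1 at ε]

Reduce t₂ = m(a, m(p(m(e, p(pair(e, a)), m(p(a), pair(q(a), a), pair(a, a)))), p(pair(e, m(e, p(pair(e, a)), a))), a), p(p(e))):
1. m(a, m(p(m(e, p(pair(e, a)), m(p(a), pair(q(a), a), pair(a, a)))), p(pair(e, m(e, p(pair(e, a)), a))), a), p(p(e)))  →  m(p(m(e, p(pair(e, a)), m(p(a), pair(q(a), a), pair(a, a)))), p(pair(e, m(e, p(pair(e, a)), a))), a)   [R1 at ε]
2. m(p(m(e, p(pair(e, a)), m(p(a), pair(q(a), a), pair(a, a)))), p(pair(e, m(e, p(pair(e, a)), a))), a)  →  m(p(m(p(a), pair(q(a), a), pair(a, a))), p(pair(e, m(e, p(pair(e, a)), a))), a)   [R7 at 1.1]
3. m(p(m(p(a), pair(q(a), a), pair(a, a))), p(pair(e, m(e, p(pair(e, a)), a))), a)  →  m(p(a), p(pair(e, m(e, p(pair(e, a)), a))), a)   [R5 at 1.1]
4. m(p(a), p(pair(e, m(e, p(pair(e, a)), a))), a)  →  a   [R5 at ε]

yes — NF(t₁) = a, NF(t₂) = a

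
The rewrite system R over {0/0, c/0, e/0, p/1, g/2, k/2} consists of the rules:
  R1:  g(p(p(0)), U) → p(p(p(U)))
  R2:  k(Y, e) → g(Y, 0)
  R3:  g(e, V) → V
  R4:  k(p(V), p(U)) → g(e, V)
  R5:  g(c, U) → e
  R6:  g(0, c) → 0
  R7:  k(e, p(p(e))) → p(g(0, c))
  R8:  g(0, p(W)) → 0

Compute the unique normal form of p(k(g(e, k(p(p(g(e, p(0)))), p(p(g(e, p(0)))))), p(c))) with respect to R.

p(p(0))

1. p(k(g(e, k(p(p(g(e, p(0)))), p(p(g(e, p(0)))))), p(c)))  →  p(k(k(p(p(g(e, p(0)))), p(p(g(e, p(0))))), p(c)))   [R3 at 1.1]
2. p(k(k(p(p(g(e, p(0)))), p(p(g(e, p(0))))), p(c)))  →  p(k(g(e, p(g(e, p(0)))), p(c)))   [R4 at 1.1]
3. p(k(g(e, p(g(e, p(0)))), p(c)))  →  p(k(p(g(e, p(0))), p(c)))   [R3 at 1.1]
4. p(k(p(g(e, p(0))), p(c)))  →  p(g(e, g(e, p(0))))   [R4 at 1]
5. p(g(e, g(e, p(0))))  →  p(g(e, p(0)))   [R3 at 1]
6. p(g(e, p(0)))  →  p(p(0))   [R3 at 1]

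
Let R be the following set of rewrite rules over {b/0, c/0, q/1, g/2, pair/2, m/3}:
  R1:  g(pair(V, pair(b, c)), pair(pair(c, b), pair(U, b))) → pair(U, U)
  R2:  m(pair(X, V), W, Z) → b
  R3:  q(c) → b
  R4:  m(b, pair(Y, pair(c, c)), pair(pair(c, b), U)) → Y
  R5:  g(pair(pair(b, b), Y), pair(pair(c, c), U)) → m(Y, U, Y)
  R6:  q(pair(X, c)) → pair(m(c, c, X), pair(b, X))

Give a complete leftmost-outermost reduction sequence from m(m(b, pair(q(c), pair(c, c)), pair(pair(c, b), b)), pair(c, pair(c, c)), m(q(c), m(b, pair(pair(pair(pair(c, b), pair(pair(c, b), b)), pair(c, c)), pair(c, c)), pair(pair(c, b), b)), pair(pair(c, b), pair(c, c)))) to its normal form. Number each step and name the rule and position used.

c

1. m(m(b, pair(q(c), pair(c, c)), pair(pair(c, b), b)), pair(c, pair(c, c)), m(q(c), m(b, pair(pair(pair(pair(c, b), pair(pair(c, b), b)), pair(c, c)), pair(c, c)), pair(pair(c, b), b)), pair(pair(c, b), pair(c, c))))  →  m(q(c), pair(c, pair(c, c)), m(q(c), m(b, pair(pair(pair(pair(c, b), pair(pair(c, b), b)), pair(c, c)), pair(c, c)), pair(pair(c, b), b)), pair(pair(c, b), pair(c, c))))   [R4 at 1]
2. m(q(c), pair(c, pair(c, c)), m(q(c), m(b, pair(pair(pair(pair(c, b), pair(pair(c, b), b)), pair(c, c)), pair(c, c)), pair(pair(c, b), b)), pair(pair(c, b), pair(c, c))))  →  m(b, pair(c, pair(c, c)), m(q(c), m(b, pair(pair(pair(pair(c, b), pair(pair(c, b), b)), pair(c, c)), pair(c, c)), pair(pair(c, b), b)), pair(pair(c, b), pair(c, c))))   [R3 at 1]
3. m(b, pair(c, pair(c, c)), m(q(c), m(b, pair(pair(pair(pair(c, b), pair(pair(c, b), b)), pair(c, c)), pair(c, c)), pair(pair(c, b), b)), pair(pair(c, b), pair(c, c))))  →  m(b, pair(c, pair(c, c)), m(b, m(b, pair(pair(pair(pair(c, b), pair(pair(c, b), b)), pair(c, c)), pair(c, c)), pair(pair(c, b), b)), pair(pair(c, b), pair(c, c))))   [R3 at 3.1]
4. m(b, pair(c, pair(c, c)), m(b, m(b, pair(pair(pair(pair(c, b), pair(pair(c, b), b)), pair(c, c)), pair(c, c)), pair(pair(c, b), b)), pair(pair(c, b), pair(c, c))))  →  m(b, pair(c, pair(c, c)), m(b, pair(pair(pair(c, b), pair(pair(c, b), b)), pair(c, c)), pair(pair(c, b), pair(c, c))))   [R4 at 3.2]
5. m(b, pair(c, pair(c, c)), m(b, pair(pair(pair(c, b), pair(pair(c, b), b)), pair(c, c)), pair(pair(c, b), pair(c, c))))  →  m(b, pair(c, pair(c, c)), pair(pair(c, b), pair(pair(c, b), b)))   [R4 at 3]
6. m(b, pair(c, pair(c, c)), pair(pair(c, b), pair(pair(c, b), b)))  →  c   [R4 at ε]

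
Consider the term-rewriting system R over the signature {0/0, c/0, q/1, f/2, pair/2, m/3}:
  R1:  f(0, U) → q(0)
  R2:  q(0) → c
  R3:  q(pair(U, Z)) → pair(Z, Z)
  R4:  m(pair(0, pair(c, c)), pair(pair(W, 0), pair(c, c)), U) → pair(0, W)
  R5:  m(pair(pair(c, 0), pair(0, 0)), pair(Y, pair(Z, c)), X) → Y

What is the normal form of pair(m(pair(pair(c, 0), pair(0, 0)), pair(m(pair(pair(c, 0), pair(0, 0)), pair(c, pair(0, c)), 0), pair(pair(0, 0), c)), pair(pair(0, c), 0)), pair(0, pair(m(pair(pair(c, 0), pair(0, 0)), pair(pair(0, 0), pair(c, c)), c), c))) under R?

pair(c, pair(0, pair(pair(0, 0), c)))

1. pair(m(pair(pair(c, 0), pair(0, 0)), pair(m(pair(pair(c, 0), pair(0, 0)), pair(c, pair(0, c)), 0), pair(pair(0, 0), c)), pair(pair(0, c), 0)), pair(0, pair(m(pair(pair(c, 0), pair(0, 0)), pair(pair(0, 0), pair(c, c)), c), c)))  →  pair(m(pair(pair(c, 0), pair(0, 0)), pair(c, pair(0, c)), 0), pair(0, pair(m(pair(pair(c, 0), pair(0, 0)), pair(pair(0, 0), pair(c, c)), c), c)))   [R5 at 1]
2. pair(m(pair(pair(c, 0), pair(0, 0)), pair(c, pair(0, c)), 0), pair(0, pair(m(pair(pair(c, 0), pair(0, 0)), pair(pair(0, 0), pair(c, c)), c), c)))  →  pair(c, pair(0, pair(m(pair(pair(c, 0), pair(0, 0)), pair(pair(0, 0), pair(c, c)), c), c)))   [R5 at 1]
3. pair(c, pair(0, pair(m(pair(pair(c, 0), pair(0, 0)), pair(pair(0, 0), pair(c, c)), c), c)))  →  pair(c, pair(0, pair(pair(0, 0), c)))   [R5 at 2.2.1]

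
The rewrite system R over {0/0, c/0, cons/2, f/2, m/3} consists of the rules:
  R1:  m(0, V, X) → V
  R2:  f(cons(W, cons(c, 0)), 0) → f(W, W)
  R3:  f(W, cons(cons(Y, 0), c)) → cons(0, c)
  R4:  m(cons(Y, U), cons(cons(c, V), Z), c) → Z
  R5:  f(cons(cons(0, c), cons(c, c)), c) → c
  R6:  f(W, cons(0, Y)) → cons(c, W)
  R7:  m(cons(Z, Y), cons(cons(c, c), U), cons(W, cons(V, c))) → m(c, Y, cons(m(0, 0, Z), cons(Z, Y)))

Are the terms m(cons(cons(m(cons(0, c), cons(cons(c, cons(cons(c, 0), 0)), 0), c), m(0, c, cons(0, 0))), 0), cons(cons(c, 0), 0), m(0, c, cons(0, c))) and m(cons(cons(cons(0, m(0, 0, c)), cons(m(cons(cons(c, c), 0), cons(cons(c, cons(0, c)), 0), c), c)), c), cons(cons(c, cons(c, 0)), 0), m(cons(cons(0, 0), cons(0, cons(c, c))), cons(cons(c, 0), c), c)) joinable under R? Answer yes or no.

Reduce t₁ = m(cons(cons(m(cons(0, c), cons(cons(c, cons(cons(c, 0), 0)), 0), c), m(0, c, cons(0, 0))), 0), cons(cons(c, 0), 0), m(0, c, cons(0, c))):
1. m(cons(cons(m(cons(0, c), cons(cons(c, cons(cons(c, 0), 0)), 0), c), m(0, c, cons(0, 0))), 0), cons(cons(c, 0), 0), m(0, c, cons(0, c)))  →  m(cons(cons(0, m(0, c, cons(0, 0))), 0), cons(cons(c, 0), 0), m(0, c, cons(0, c)))   [R4 at 1.1.1]
2. m(cons(cons(0, m(0, c, cons(0, 0))), 0), cons(cons(c, 0), 0), m(0, c, cons(0, c)))  →  m(cons(cons(0, c), 0), cons(cons(c, 0), 0), m(0, c, cons(0, c)))   [R1 at 1.1.2]
3. m(cons(cons(0, c), 0), cons(cons(c, 0), 0), m(0, c, cons(0, c)))  →  m(cons(cons(0, c), 0), cons(cons(c, 0), 0), c)   [R1 at 3]
4. m(cons(cons(0, c), 0), cons(cons(c, 0), 0), c)  →  0   [R4 at ε]

Reduce t₂ = m(cons(cons(cons(0, m(0, 0, c)), cons(m(cons(cons(c, c), 0), cons(cons(c, cons(0, c)), 0), c), c)), c), cons(cons(c, cons(c, 0)), 0), m(cons(cons(0, 0), cons(0, cons(c, c))), cons(cons(c, 0), c), c)):
1. m(cons(cons(cons(0, m(0, 0, c)), cons(m(cons(cons(c, c), 0), cons(cons(c, cons(0, c)), 0), c), c)), c), cons(cons(c, cons(c, 0)), 0), m(cons(cons(0, 0), cons(0, cons(c, c))), cons(cons(c, 0), c), c))  →  m(cons(cons(cons(0, 0), cons(m(cons(cons(c, c), 0), cons(cons(c, cons(0, c)), 0), c), c)), c), cons(cons(c, cons(c, 0)), 0), m(cons(cons(0, 0), cons(0, cons(c, c))), cons(cons(c, 0), c), c))   [R1 at 1.1.1.2]
2. m(cons(cons(cons(0, 0), cons(m(cons(cons(c, c), 0), cons(cons(c, cons(0, c)), 0), c), c)), c), cons(cons(c, cons(c, 0)), 0), m(cons(cons(0, 0), cons(0, cons(c, c))), cons(cons(c, 0), c), c))  →  m(cons(cons(cons(0, 0), cons(0, c)), c), cons(cons(c, cons(c, 0)), 0), m(cons(cons(0, 0), cons(0, cons(c, c))), cons(cons(c, 0), c), c))   [R4 at 1.1.2.1]
3. m(cons(cons(cons(0, 0), cons(0, c)), c), cons(cons(c, cons(c, 0)), 0), m(cons(cons(0, 0), cons(0, cons(c, c))), cons(cons(c, 0), c), c))  →  m(cons(cons(cons(0, 0), cons(0, c)), c), cons(cons(c, cons(c, 0)), 0), c)   [R4 at 3]
4. m(cons(cons(cons(0, 0), cons(0, c)), c), cons(cons(c, cons(c, 0)), 0), c)  →  0   [R4 at ε]

yes — NF(t₁) = 0, NF(t₂) = 0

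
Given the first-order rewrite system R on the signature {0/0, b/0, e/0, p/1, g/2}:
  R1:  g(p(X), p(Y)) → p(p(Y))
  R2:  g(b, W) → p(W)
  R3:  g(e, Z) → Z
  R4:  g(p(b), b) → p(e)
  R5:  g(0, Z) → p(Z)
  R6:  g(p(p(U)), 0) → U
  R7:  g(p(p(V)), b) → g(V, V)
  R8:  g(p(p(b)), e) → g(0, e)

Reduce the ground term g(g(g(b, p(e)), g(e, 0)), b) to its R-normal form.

b

1. g(g(g(b, p(e)), g(e, 0)), b)  →  g(g(p(p(e)), g(e, 0)), b)   [R2 at 1.1]
2. g(g(p(p(e)), g(e, 0)), b)  →  g(g(p(p(e)), 0), b)   [R3 at 1.2]
3. g(g(p(p(e)), 0), b)  →  g(e, b)   [R6 at 1]
4. g(e, b)  →  b   [R3 at ε]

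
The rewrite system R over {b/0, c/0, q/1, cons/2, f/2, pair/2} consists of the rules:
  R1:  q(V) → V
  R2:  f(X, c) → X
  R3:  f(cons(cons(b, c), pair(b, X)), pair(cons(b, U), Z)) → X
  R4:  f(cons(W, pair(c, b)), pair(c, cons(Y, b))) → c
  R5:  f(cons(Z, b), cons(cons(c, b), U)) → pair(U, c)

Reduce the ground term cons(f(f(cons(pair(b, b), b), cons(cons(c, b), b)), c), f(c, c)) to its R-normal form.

cons(pair(b, c), c)

1. cons(f(f(cons(pair(b, b), b), cons(cons(c, b), b)), c), f(c, c))  →  cons(f(cons(pair(b, b), b), cons(cons(c, b), b)), f(c, c))   [R2 at 1]
2. cons(f(cons(pair(b, b), b), cons(cons(c, b), b)), f(c, c))  →  cons(pair(b, c), f(c, c))   [R5 at 1]
3. cons(pair(b, c), f(c, c))  →  cons(pair(b, c), c)   [R2 at 2]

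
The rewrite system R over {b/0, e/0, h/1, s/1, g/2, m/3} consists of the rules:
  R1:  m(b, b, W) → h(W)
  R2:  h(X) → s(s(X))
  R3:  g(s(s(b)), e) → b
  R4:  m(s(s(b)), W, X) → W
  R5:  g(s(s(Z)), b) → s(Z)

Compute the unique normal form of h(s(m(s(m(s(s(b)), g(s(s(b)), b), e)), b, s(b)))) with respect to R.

s(s(s(b)))

1. h(s(m(s(m(s(s(b)), g(s(s(b)), b), e)), b, s(b))))  →  s(s(s(m(s(m(s(s(b)), g(s(s(b)), b), e)), b, s(b)))))   [R2 at ε]
2. s(s(s(m(s(m(s(s(b)), g(s(s(b)), b), e)), b, s(b)))))  →  s(s(s(m(s(g(s(s(b)), b)), b, s(b)))))   [R4 at 1.1.1.1.1]
3. s(s(s(m(s(g(s(s(b)), b)), b, s(b)))))  →  s(s(s(m(s(s(b)), b, s(b)))))   [R5 at 1.1.1.1.1]
4. s(s(s(m(s(s(b)), b, s(b)))))  →  s(s(s(b)))   [R4 at 1.1.1]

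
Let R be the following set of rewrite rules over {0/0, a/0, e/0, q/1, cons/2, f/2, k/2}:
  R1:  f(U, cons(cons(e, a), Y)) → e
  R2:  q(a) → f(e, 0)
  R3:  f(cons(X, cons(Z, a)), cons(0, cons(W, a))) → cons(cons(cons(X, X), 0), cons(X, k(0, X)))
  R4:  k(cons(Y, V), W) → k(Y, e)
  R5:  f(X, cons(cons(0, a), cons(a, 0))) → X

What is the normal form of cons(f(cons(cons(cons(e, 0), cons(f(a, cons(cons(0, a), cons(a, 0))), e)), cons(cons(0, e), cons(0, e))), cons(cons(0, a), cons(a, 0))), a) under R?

1. cons(f(cons(cons(cons(e, 0), cons(f(a, cons(cons(0, a), cons(a, 0))), e)), cons(cons(0, e), cons(0, e))), cons(cons(0, a), cons(a, 0))), a)  →  cons(cons(cons(cons(e, 0), cons(f(a, cons(cons(0, a), cons(a, 0))), e)), cons(cons(0, e), cons(0, e))), a)   [R5 at 1]
2. cons(cons(cons(cons(e, 0), cons(f(a, cons(cons(0, a), cons(a, 0))), e)), cons(cons(0, e), cons(0, e))), a)  →  cons(cons(cons(cons(e, 0), cons(a, e)), cons(cons(0, e), cons(0, e))), a)   [R5 at 1.1.2.1]

cons(cons(cons(cons(e, 0), cons(a, e)), cons(cons(0, e), cons(0, e))), a)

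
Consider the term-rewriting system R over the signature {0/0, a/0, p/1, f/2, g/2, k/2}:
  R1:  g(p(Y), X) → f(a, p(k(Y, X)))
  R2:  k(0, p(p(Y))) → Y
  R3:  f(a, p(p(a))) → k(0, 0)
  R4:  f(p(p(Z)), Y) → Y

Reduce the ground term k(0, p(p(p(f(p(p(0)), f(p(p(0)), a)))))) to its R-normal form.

p(a)

1. k(0, p(p(p(f(p(p(0)), f(p(p(0)), a))))))  →  p(f(p(p(0)), f(p(p(0)), a)))   [R2 at ε]
2. p(f(p(p(0)), f(p(p(0)), a)))  →  p(f(p(p(0)), a))   [R4 at 1]
3. p(f(p(p(0)), a))  →  p(a)   [R4 at 1]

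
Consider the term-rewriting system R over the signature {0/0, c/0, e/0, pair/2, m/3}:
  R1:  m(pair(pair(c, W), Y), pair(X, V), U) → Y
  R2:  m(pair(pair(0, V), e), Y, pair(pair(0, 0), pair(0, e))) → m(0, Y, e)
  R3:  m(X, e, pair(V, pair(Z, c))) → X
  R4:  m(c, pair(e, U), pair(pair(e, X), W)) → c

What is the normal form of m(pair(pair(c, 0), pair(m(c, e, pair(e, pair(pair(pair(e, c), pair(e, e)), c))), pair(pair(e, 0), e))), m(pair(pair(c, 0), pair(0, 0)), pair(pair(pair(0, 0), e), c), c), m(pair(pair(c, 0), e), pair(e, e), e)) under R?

pair(c, pair(pair(e, 0), e))

1. m(pair(pair(c, 0), pair(m(c, e, pair(e, pair(pair(pair(e, c), pair(e, e)), c))), pair(pair(e, 0), e))), m(pair(pair(c, 0), pair(0, 0)), pair(pair(pair(0, 0), e), c), c), m(pair(pair(c, 0), e), pair(e, e), e))  →  m(pair(pair(c, 0), pair(c, pair(pair(e, 0), e))), m(pair(pair(c, 0), pair(0, 0)), pair(pair(pair(0, 0), e), c), c), m(pair(pair(c, 0), e), pair(e, e), e))   [R3 at 1.2.1]
2. m(pair(pair(c, 0), pair(c, pair(pair(e, 0), e))), m(pair(pair(c, 0), pair(0, 0)), pair(pair(pair(0, 0), e), c), c), m(pair(pair(c, 0), e), pair(e, e), e))  →  m(pair(pair(c, 0), pair(c, pair(pair(e, 0), e))), pair(0, 0), m(pair(pair(c, 0), e), pair(e, e), e))   [R1 at 2]
3. m(pair(pair(c, 0), pair(c, pair(pair(e, 0), e))), pair(0, 0), m(pair(pair(c, 0), e), pair(e, e), e))  →  pair(c, pair(pair(e, 0), e))   [R1 at ε]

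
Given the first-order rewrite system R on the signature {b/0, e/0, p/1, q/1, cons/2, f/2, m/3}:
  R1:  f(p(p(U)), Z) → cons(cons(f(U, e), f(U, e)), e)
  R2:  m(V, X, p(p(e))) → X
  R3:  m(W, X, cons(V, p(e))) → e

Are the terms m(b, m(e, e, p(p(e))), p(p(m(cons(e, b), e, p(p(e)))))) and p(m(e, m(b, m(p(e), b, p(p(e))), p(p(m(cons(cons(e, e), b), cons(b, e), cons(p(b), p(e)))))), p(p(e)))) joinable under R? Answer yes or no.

Reduce t₁ = m(b, m(e, e, p(p(e))), p(p(m(cons(e, b), e, p(p(e)))))):
1. m(b, m(e, e, p(p(e))), p(p(m(cons(e, b), e, p(p(e))))))  →  m(b, e, p(p(m(cons(e, b), e, p(p(e))))))   [R2 at 2]
2. m(b, e, p(p(m(cons(e, b), e, p(p(e))))))  →  m(b, e, p(p(e)))   [R2 at 3.1.1]
3. m(b, e, p(p(e)))  →  e   [R2 at ε]

Reduce t₂ = p(m(e, m(b, m(p(e), b, p(p(e))), p(p(m(cons(cons(e, e), b), cons(b, e), cons(p(b), p(e)))))), p(p(e)))):
1. p(m(e, m(b, m(p(e), b, p(p(e))), p(p(m(cons(cons(e, e), b), cons(b, e), cons(p(b), p(e)))))), p(p(e))))  →  p(m(b, m(p(e), b, p(p(e))), p(p(m(cons(cons(e, e), b), cons(b, e), cons(p(b), p(e)))))))   [R2 at 1]
2. p(m(b, m(p(e), b, p(p(e))), p(p(m(cons(cons(e, e), b), cons(b, e), cons(p(b), p(e)))))))  →  p(m(b, b, p(p(m(cons(cons(e, e), b), cons(b, e), cons(p(b), p(e)))))))   [R2 at 1.2]
3. p(m(b, b, p(p(m(cons(cons(e, e), b), cons(b, e), cons(p(b), p(e)))))))  →  p(m(b, b, p(p(e))))   [R3 at 1.3.1.1]
4. p(m(b, b, p(p(e))))  →  p(b)   [R2 at 1]

no — NF(t₁) = e, NF(t₂) = p(b)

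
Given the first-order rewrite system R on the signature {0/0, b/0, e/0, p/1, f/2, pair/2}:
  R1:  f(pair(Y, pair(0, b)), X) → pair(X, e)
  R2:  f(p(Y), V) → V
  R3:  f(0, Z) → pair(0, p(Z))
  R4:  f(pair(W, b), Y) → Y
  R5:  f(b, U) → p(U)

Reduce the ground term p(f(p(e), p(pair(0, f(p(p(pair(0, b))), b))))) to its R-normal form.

1. p(f(p(e), p(pair(0, f(p(p(pair(0, b))), b)))))  →  p(p(pair(0, f(p(p(pair(0, b))), b))))   [R2 at 1]
2. p(p(pair(0, f(p(p(pair(0, b))), b))))  →  p(p(pair(0, b)))   [R2 at 1.1.2]

p(p(pair(0, b)))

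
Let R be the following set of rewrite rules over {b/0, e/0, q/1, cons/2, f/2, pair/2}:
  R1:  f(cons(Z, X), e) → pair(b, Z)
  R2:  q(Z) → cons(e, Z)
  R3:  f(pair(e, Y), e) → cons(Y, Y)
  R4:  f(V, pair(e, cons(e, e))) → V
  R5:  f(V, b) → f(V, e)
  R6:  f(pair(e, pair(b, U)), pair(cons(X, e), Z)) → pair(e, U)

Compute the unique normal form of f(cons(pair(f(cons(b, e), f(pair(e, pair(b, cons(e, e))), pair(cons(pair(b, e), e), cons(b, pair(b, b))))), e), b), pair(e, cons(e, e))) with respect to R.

cons(pair(cons(b, e), e), b)

1. f(cons(pair(f(cons(b, e), f(pair(e, pair(b, cons(e, e))), pair(cons(pair(b, e), e), cons(b, pair(b, b))))), e), b), pair(e, cons(e, e)))  →  cons(pair(f(cons(b, e), f(pair(e, pair(b, cons(e, e))), pair(cons(pair(b, e), e), cons(b, pair(b, b))))), e), b)   [R4 at ε]
2. cons(pair(f(cons(b, e), f(pair(e, pair(b, cons(e, e))), pair(cons(pair(b, e), e), cons(b, pair(b, b))))), e), b)  →  cons(pair(f(cons(b, e), pair(e, cons(e, e))), e), b)   [R6 at 1.1.2]
3. cons(pair(f(cons(b, e), pair(e, cons(e, e))), e), b)  →  cons(pair(cons(b, e), e), b)   [R4 at 1.1]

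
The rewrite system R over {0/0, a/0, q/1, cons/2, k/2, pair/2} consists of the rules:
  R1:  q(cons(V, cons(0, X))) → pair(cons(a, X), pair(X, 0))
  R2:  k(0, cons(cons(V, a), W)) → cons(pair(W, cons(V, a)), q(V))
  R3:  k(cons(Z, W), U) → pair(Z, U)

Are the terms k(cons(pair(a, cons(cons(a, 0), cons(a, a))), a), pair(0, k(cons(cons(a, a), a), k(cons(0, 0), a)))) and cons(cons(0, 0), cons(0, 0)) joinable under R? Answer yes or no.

Reduce t₁ = k(cons(pair(a, cons(cons(a, 0), cons(a, a))), a), pair(0, k(cons(cons(a, a), a), k(cons(0, 0), a)))):
1. k(cons(pair(a, cons(cons(a, 0), cons(a, a))), a), pair(0, k(cons(cons(a, a), a), k(cons(0, 0), a))))  →  pair(pair(a, cons(cons(a, 0), cons(a, a))), pair(0, k(cons(cons(a, a), a), k(cons(0, 0), a))))   [R3 at ε]
2. pair(pair(a, cons(cons(a, 0), cons(a, a))), pair(0, k(cons(cons(a, a), a), k(cons(0, 0), a))))  →  pair(pair(a, cons(cons(a, 0), cons(a, a))), pair(0, pair(cons(a, a), k(cons(0, 0), a))))   [R3 at 2.2]
3. pair(pair(a, cons(cons(a, 0), cons(a, a))), pair(0, pair(cons(a, a), k(cons(0, 0), a))))  →  pair(pair(a, cons(cons(a, 0), cons(a, a))), pair(0, pair(cons(a, a), pair(0, a))))   [R3 at 2.2.2]

Reduce t₂ = cons(cons(0, 0), cons(0, 0)):

no — NF(t₁) = pair(pair(a, cons(cons(a, 0), cons(a, a))), pair(0, pair(cons(a, a), pair(0, a)))), NF(t₂) = cons(cons(0, 0), cons(0, 0))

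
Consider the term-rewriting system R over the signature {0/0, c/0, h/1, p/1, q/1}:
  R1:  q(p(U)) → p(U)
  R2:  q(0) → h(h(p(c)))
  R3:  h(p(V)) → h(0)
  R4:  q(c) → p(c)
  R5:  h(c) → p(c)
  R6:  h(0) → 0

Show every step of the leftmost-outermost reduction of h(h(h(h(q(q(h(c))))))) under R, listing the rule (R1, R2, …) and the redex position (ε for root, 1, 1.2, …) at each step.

1. h(h(h(h(q(q(h(c)))))))  →  h(h(h(h(q(q(p(c)))))))   [R5 at 1.1.1.1.1.1]
2. h(h(h(h(q(q(p(c)))))))  →  h(h(h(h(q(p(c))))))   [R1 at 1.1.1.1.1]
3. h(h(h(h(q(p(c))))))  →  h(h(h(h(p(c)))))   [R1 at 1.1.1.1]
4. h(h(h(h(p(c)))))  →  h(h(h(h(0))))   [R3 at 1.1.1]
5. h(h(h(h(0))))  →  h(h(h(0)))   [R6 at 1.1.1]
6. h(h(h(0)))  →  h(h(0))   [R6 at 1.1]
7. h(h(0))  →  h(0)   [R6 at 1]
8. h(0)  →  0   [R6 at ε]

0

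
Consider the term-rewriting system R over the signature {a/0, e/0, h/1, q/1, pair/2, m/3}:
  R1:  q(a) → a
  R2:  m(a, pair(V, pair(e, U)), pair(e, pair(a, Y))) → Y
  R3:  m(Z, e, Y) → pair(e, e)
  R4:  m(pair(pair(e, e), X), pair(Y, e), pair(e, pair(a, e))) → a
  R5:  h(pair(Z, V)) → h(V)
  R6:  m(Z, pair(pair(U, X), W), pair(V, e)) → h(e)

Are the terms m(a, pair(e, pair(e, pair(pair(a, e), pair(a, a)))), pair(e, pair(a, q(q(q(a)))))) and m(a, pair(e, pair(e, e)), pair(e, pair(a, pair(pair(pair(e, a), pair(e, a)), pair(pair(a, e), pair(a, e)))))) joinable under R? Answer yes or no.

no — NF(t₁) = a, NF(t₂) = pair(pair(pair(e, a), pair(e, a)), pair(pair(a, e), pair(a, e)))

Reduce t₁ = m(a, pair(e, pair(e, pair(pair(a, e), pair(a, a)))), pair(e, pair(a, q(q(q(a)))))):
1. m(a, pair(e, pair(e, pair(pair(a, e), pair(a, a)))), pair(e, pair(a, q(q(q(a))))))  →  q(q(q(a)))   [R2 at ε]
2. q(q(q(a)))  →  q(q(a))   [R1 at 1.1]
3. q(q(a))  →  q(a)   [R1 at 1]
4. q(a)  →  a   [R1 at ε]

Reduce t₂ = m(a, pair(e, pair(e, e)), pair(e, pair(a, pair(pair(pair(e, a), pair(e, a)), pair(pair(a, e), pair(a, e)))))):
1. m(a, pair(e, pair(e, e)), pair(e, pair(a, pair(pair(pair(e, a), pair(e, a)), pair(pair(a, e), pair(a, e))))))  →  pair(pair(pair(e, a), pair(e, a)), pair(pair(a, e), pair(a, e)))   [R2 at ε]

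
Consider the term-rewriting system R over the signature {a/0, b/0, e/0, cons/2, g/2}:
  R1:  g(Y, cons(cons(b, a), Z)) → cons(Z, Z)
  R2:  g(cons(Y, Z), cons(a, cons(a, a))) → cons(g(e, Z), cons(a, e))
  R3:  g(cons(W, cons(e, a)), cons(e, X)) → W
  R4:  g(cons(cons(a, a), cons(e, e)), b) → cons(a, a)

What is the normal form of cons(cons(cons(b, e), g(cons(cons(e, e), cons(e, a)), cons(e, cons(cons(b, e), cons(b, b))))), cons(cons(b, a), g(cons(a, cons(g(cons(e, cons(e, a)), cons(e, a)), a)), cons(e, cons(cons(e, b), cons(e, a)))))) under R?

1. cons(cons(cons(b, e), g(cons(cons(e, e), cons(e, a)), cons(e, cons(cons(b, e), cons(b, b))))), cons(cons(b, a), g(cons(a, cons(g(cons(e, cons(e, a)), cons(e, a)), a)), cons(e, cons(cons(e, b), cons(e, a))))))  →  cons(cons(cons(b, e), cons(e, e)), cons(cons(b, a), g(cons(a, cons(g(cons(e, cons(e, a)), cons(e, a)), a)), cons(e, cons(cons(e, b), cons(e, a))))))   [R3 at 1.2]
2. cons(cons(cons(b, e), cons(e, e)), cons(cons(b, a), g(cons(a, cons(g(cons(e, cons(e, a)), cons(e, a)), a)), cons(e, cons(cons(e, b), cons(e, a))))))  →  cons(cons(cons(b, e), cons(e, e)), cons(cons(b, a), g(cons(a, cons(e, a)), cons(e, cons(cons(e, b), cons(e, a))))))   [R3 at 2.2.1.2.1]
3. cons(cons(cons(b, e), cons(e, e)), cons(cons(b, a), g(cons(a, cons(e, a)), cons(e, cons(cons(e, b), cons(e, a))))))  →  cons(cons(cons(b, e), cons(e, e)), cons(cons(b, a), a))   [R3 at 2.2]

cons(cons(cons(b, e), cons(e, e)), cons(cons(b, a), a))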